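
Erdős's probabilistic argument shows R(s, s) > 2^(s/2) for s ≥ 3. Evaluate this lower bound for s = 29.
2^(29/2) = 23170.475; so R(29, 29) > 23170.475

Colour each edge of K_n uniformly at random with red/blue. The expected number of monochromatic K_29 is C(n, 29) · 2 · 2^(−C(29,2)). If C(n, 29) · 2^(1 − C(29,2)) < 1, then with positive probability no monochromatic K_29 exists, so R(29, 29) > n. The standard estimate C(n, 29) ≤ n^29/29! shows this inequality holds whenever n ≤ 2^(29/2) (since 29! · 2^(C(29,2) − 1) > 2^(29^2/2) ≥ n^29). Hence R(29, 29) > 2^(29/2) = 23170.475.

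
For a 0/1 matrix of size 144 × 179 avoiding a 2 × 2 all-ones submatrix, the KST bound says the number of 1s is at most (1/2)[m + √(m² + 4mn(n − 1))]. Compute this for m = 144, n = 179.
z(144, 179; 2, 2) ≤ (1/2)[144 + √(144² + 4·144·179·178)] = (1/2)[144 + √18373248] = 2215.2013

Kővári–Sós–Turán: let r_1, ..., r_144 be the row sums and z = Σ r_i the total number of 1s. Each pair of columns can share at most one row with both entries 1 (else a 2×2 all-ones block appears), so Σ_i C(r_i, 2) ≤ C(179, 2) = 15931. By convexity Σ_i C(r_i, 2) ≥ 144·C(z/144, 2) = z(z − 144)/(2·144), giving z² − 144z − 144·179·178 ≤ 0 and hence z ≤ (1/2)[144 + √(20736 + 4·4588128)] = (1/2)[144 + √18373248] ≈ (1/2)(144 + 4286.4027) = 2215.2013.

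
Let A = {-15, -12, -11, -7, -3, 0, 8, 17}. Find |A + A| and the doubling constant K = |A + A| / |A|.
K = |A + A| / |A| = 29/8

Enumerate A + A = {a + b : a, b ∈ A}. With |A| = 8, there are |A|^2 = 64 ordered sum pairs; collecting distinct values, A + A = {-30, -27, -26, -24, -23, -22, -19, -18, -15, -14, -12, -11, -10, -7, -6, -4, -3, 0, 1, 2, 5, 6, 8, 10, 14, 16, 17, 25, 34}, so |A + A| = 29. Thus K = 29/8. For comparison, the minimum possible |A + A| over all 8-element sets is 2·8 − 1 = 15 (so min K = 15/8), attained only by arithmetic progressions.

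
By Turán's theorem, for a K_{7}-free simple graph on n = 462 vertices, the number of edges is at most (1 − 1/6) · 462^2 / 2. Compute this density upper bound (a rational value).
Turán density bound = (5/6) · 462^2/2 = 88935

Turán's theorem: ex(n, K_{r+1}) is achieved by the complete r-partite Turán graph T(n, r) with parts as balanced as possible, and is at most (1 − 1/r) · n^2/2. For r = 6, n = 462: the density bound is (5/6) · 213444/2 = 88935. Since 6 ∣ 462, the Turán graph T(462, 6) has parts of equal size 77, and its edge count e(T(462, 6)) = 88935 attains the density bound exactly.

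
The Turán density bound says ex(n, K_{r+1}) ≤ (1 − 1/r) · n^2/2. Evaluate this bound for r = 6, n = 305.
Turán density bound = (5/6) · 305^2/2 = 465125/12 ≈ 38760.4167

Turán's theorem: ex(n, K_{r+1}) is achieved by the complete r-partite Turán graph T(n, r) with parts as balanced as possible, and is at most (1 − 1/r) · n^2/2. For r = 6, n = 305: the density bound is (5/6) · 93025/2 = 465125/12 ≈ 38760.4167. The integer-valued extremum is e(T(305, 6)) = 38760, which is strictly less than the density bound 465125/12 since 6 ∤ 305 (the parts of T(305, 6) cannot all be equal).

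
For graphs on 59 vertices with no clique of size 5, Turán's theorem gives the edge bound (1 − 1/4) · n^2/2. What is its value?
Turán density bound = (3/4) · 59^2/2 = 10443/8 ≈ 1305.375

Turán's theorem: ex(n, K_{r+1}) is achieved by the complete r-partite Turán graph T(n, r) with parts as balanced as possible, and is at most (1 − 1/r) · n^2/2. For r = 4, n = 59: the density bound is (3/4) · 3481/2 = 10443/8 ≈ 1305.375. The integer-valued extremum is e(T(59, 4)) = 1305, which is strictly less than the density bound 10443/8 since 4 ∤ 59 (the parts of T(59, 4) cannot all be equal).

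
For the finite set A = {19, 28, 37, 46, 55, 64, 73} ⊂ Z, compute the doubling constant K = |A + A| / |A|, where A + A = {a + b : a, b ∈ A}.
K = |A + A| / |A| = 13/7

Enumerate A + A = {a + b : a, b ∈ A}. With |A| = 7, there are |A|^2 = 49 ordered sum pairs; collecting distinct values, A + A = {38, 47, 56, 65, 74, 83, 92, 101, 110, 119, 128, 137, 146}, so |A + A| = 13. Thus K = 13/7. Here |A + A| = 2|A| − 1 = 13, the minimum possible — so K = 13/7 is minimal, which holds iff A is an arithmetic progression.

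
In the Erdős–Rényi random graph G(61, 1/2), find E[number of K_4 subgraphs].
E[# K_4] = C(61, 4) · (1/2)^C(4, 2) = 521855 / 2^6 = 8153.984375

For each 4-subset S of vertices (there are C(61, 4) = 521855 such S), let X_S = 1 if S induces a K_4 (all C(4, 2) = 6 edges present). Then P(X_S = 1) = (1/2)^6 = 1/64. By linearity of expectation, E[# K_4] = C(61, 4) · (1/2)^6 = 521855 / 64 = 8153.984375.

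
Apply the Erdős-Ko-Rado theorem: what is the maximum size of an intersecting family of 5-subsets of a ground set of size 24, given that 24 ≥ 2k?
max |F| = C(23, 4) = 8855

Erdős-Ko-Rado (1961): when n ≥ 2k, max |F| = C(n−1, k−1). The bound is attained by the star {A : i ∈ A} for any fixed i ∈ [n]. Here C(24−1, 5−1) = C(23, 4) = 8855.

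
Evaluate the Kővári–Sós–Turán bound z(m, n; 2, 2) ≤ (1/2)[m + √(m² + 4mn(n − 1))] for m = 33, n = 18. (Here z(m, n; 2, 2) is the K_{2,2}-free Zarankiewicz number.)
z(33, 18; 2, 2) ≤ (1/2)[33 + √(33² + 4·33·18·17)] = (1/2)[33 + √41481] = 118.3344

Kővári–Sós–Turán: let r_1, ..., r_33 be the row sums and z = Σ r_i the total number of 1s. Each pair of columns can share at most one row with both entries 1 (else a 2×2 all-ones block appears), so Σ_i C(r_i, 2) ≤ C(18, 2) = 153. By convexity Σ_i C(r_i, 2) ≥ 33·C(z/33, 2) = z(z − 33)/(2·33), giving z² − 33z − 33·18·17 ≤ 0 and hence z ≤ (1/2)[33 + √(1089 + 4·10098)] = (1/2)[33 + √41481] ≈ (1/2)(33 + 203.6688) = 118.3344.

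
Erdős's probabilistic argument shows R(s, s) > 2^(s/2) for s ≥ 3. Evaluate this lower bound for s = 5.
2^(5/2) = 5.6569; so R(5, 5) > 5.6569

Colour each edge of K_n uniformly at random with red/blue. The expected number of monochromatic K_5 is C(n, 5) · 2 · 2^(−C(5,2)). If C(n, 5) · 2^(1 − C(5,2)) < 1, then with positive probability no monochromatic K_5 exists, so R(5, 5) > n. The standard estimate C(n, 5) ≤ n^5/5! shows this inequality holds whenever n ≤ 2^(5/2) (since 5! · 2^(C(5,2) − 1) > 2^(5^2/2) ≥ n^5). Hence R(5, 5) > 2^(5/2) = 5.6569.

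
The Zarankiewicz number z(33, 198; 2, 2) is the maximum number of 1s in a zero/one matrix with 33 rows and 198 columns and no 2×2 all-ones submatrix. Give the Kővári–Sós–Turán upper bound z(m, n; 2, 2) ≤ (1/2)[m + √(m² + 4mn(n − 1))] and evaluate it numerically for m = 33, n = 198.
z(33, 198; 2, 2) ≤ (1/2)[33 + √(33² + 4·33·198·197)] = (1/2)[33 + √5149881] = 1151.1675

Kővári–Sós–Turán: let r_1, ..., r_33 be the row sums and z = Σ r_i the total number of 1s. Each pair of columns can share at most one row with both entries 1 (else a 2×2 all-ones block appears), so Σ_i C(r_i, 2) ≤ C(198, 2) = 19503. By convexity Σ_i C(r_i, 2) ≥ 33·C(z/33, 2) = z(z − 33)/(2·33), giving z² − 33z − 33·198·197 ≤ 0 and hence z ≤ (1/2)[33 + √(1089 + 4·1287198)] = (1/2)[33 + √5149881] ≈ (1/2)(33 + 2269.3349) = 1151.1675.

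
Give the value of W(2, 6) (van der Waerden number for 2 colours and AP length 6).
W(2, 6) = 1132

W(2, 6) = 1132. The lower bound W(2, 6) > 1131 comes from an explicit good 2-colouring of [1, 1131]; the upper bound W(2, 6) ≤ 1132 was verified by exhaustive search over 2-colourings of [1, 1132].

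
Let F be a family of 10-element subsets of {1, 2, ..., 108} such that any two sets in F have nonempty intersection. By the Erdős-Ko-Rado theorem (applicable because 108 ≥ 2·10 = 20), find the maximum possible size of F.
max |F| = C(107, 9) = 3585446225075

The Erdős-Ko-Rado theorem states: for n ≥ 2k, an intersecting family of k-subsets of an n-element set has size at most C(n − 1, k − 1), with equality for 'star' families {A ⊆ [n] : |A| = k, i ∈ A} (fix an element i). For n = 108, k = 10: C(107, 9) = 3585446225075.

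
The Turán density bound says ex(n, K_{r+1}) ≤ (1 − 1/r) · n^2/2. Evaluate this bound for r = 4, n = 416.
Turán density bound = (3/4) · 416^2/2 = 64896

Turán's theorem: ex(n, K_{r+1}) is achieved by the complete r-partite Turán graph T(n, r) with parts as balanced as possible, and is at most (1 − 1/r) · n^2/2. For r = 4, n = 416: the density bound is (3/4) · 173056/2 = 64896. Since 4 ∣ 416, the Turán graph T(416, 4) has parts of equal size 104, and its edge count e(T(416, 4)) = 64896 attains the density bound exactly.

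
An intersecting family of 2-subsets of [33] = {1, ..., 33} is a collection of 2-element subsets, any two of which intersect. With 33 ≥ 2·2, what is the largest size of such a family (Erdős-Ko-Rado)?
max |F| = C(32, 1) = 32

The Erdős-Ko-Rado theorem states: for n ≥ 2k, an intersecting family of k-subsets of an n-element set has size at most C(n − 1, k − 1), with equality for 'star' families {A ⊆ [n] : |A| = k, i ∈ A} (fix an element i). For n = 33, k = 2: C(32, 1) = 32.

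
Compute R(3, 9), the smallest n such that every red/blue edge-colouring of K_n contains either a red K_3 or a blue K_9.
R(3, 9) = 36

Lower bound: an explicit 2-colouring of K_{35} (typically a Paley-type or other structured construction) avoids a red K_3 and a blue K_9, showing R(3, 9) > 35.
Upper bound: the simple Erdős–Szekeres recurrence only gives R(3, 9) ≤ 37; the tight bound R(3, 9) ≤ 36 requires a sharper case analysis (or computer search) of 2-colourings of K_{36}.
Hence R(3, 9) = 36.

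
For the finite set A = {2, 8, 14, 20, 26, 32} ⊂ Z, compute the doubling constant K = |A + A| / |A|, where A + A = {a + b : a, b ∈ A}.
K = |A + A| / |A| = 11/6

Enumerate A + A = {a + b : a, b ∈ A}. With |A| = 6, there are |A|^2 = 36 ordered sum pairs; collecting distinct values, A + A = {4, 10, 16, 22, 28, 34, 40, 46, 52, 58, 64}, so |A + A| = 11. Thus K = 11/6. Here |A + A| = 2|A| − 1 = 11, the minimum possible — so K = 11/6 is minimal, which holds iff A is an arithmetic progression.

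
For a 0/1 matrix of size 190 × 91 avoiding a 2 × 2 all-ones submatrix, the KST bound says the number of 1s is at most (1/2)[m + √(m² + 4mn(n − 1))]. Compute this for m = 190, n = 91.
z(190, 91; 2, 2) ≤ (1/2)[190 + √(190² + 4·190·91·90)] = (1/2)[190 + √6260500] = 1346.0496

Kővári–Sós–Turán: let r_1, ..., r_190 be the row sums and z = Σ r_i the total number of 1s. Each pair of columns can share at most one row with both entries 1 (else a 2×2 all-ones block appears), so Σ_i C(r_i, 2) ≤ C(91, 2) = 4095. By convexity Σ_i C(r_i, 2) ≥ 190·C(z/190, 2) = z(z − 190)/(2·190), giving z² − 190z − 190·91·90 ≤ 0 and hence z ≤ (1/2)[190 + √(36100 + 4·1556100)] = (1/2)[190 + √6260500] ≈ (1/2)(190 + 2502.0991) = 1346.0496.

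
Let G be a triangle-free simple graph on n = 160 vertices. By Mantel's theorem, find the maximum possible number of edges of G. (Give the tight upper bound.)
ex(160, K_3) = ⌊160^2/4⌋ = 6400

Mantel (1907): a triangle-free graph on n vertices has at most ⌊n^2/4⌋ edges, with equality for the complete bipartite graph K_{⌊n/2⌋, ⌈n/2⌉}. For n = 160: ⌊160^2/4⌋ = ⌊25600/4⌋ = 6400. The extremal graph is K_{80, 80}, which has 80·80 = 6400 edges.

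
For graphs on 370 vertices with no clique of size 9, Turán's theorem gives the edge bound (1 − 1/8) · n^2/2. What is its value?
Turán density bound = (7/8) · 370^2/2 = 239575/4 ≈ 59893.75

Turán's theorem: ex(n, K_{r+1}) is achieved by the complete r-partite Turán graph T(n, r) with parts as balanced as possible, and is at most (1 − 1/r) · n^2/2. For r = 8, n = 370: the density bound is (7/8) · 136900/2 = 239575/4 ≈ 59893.75. The integer-valued extremum is e(T(370, 8)) = 59893, which is strictly less than the density bound 239575/4 since 8 ∤ 370 (the parts of T(370, 8) cannot all be equal).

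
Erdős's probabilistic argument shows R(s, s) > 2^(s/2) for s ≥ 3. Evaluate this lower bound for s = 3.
2^(3/2) = 2.8284; so R(3, 3) > 2.8284

Colour each edge of K_n uniformly at random with red/blue. The expected number of monochromatic K_3 is C(n, 3) · 2 · 2^(−C(3,2)). If C(n, 3) · 2^(1 − C(3,2)) < 1, then with positive probability no monochromatic K_3 exists, so R(3, 3) > n. The standard estimate C(n, 3) ≤ n^3/3! shows this inequality holds whenever n ≤ 2^(3/2) (since 3! · 2^(C(3,2) − 1) > 2^(3^2/2) ≥ n^3). Hence R(3, 3) > 2^(3/2) = 2.8284.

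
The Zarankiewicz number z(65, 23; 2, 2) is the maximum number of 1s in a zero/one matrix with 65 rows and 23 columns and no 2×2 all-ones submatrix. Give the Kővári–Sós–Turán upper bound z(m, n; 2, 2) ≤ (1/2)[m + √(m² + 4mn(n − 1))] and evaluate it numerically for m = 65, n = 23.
z(65, 23; 2, 2) ≤ (1/2)[65 + √(65² + 4·65·23·22)] = (1/2)[65 + √135785] = 216.7451

Kővári–Sós–Turán: let r_1, ..., r_65 be the row sums and z = Σ r_i the total number of 1s. Each pair of columns can share at most one row with both entries 1 (else a 2×2 all-ones block appears), so Σ_i C(r_i, 2) ≤ C(23, 2) = 253. By convexity Σ_i C(r_i, 2) ≥ 65·C(z/65, 2) = z(z − 65)/(2·65), giving z² − 65z − 65·23·22 ≤ 0 and hence z ≤ (1/2)[65 + √(4225 + 4·32890)] = (1/2)[65 + √135785] ≈ (1/2)(65 + 368.4902) = 216.7451.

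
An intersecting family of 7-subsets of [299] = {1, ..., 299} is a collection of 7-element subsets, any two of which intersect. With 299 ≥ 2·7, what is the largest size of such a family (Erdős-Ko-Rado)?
max |F| = C(298, 6) = 924631947162

The Erdős-Ko-Rado theorem states: for n ≥ 2k, an intersecting family of k-subsets of an n-element set has size at most C(n − 1, k − 1), with equality for 'star' families {A ⊆ [n] : |A| = k, i ∈ A} (fix an element i). For n = 299, k = 7: C(298, 6) = 924631947162.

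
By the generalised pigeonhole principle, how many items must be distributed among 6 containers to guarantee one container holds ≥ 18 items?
n = (18 − 1)·6 + 1 = 103

By the generalised pigeonhole principle, to guarantee some box contains ≥ r objects we need more than (r − 1) · k objects total. Threshold: n = (r − 1) · k + 1. With r = 18 and k = 6: n = 17 · 6 + 1 = 102 + 1 = 103. For n = 102 = 17 · 6, we can put exactly 17 objects in every box, avoiding 18 in any single one — so 103 is tight.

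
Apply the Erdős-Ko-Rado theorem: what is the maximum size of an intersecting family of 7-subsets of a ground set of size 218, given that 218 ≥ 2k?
max |F| = C(217, 6) = 135253554156

Erdős-Ko-Rado (1961): when n ≥ 2k, max |F| = C(n−1, k−1). The bound is attained by the star {A : i ∈ A} for any fixed i ∈ [n]. Here C(218−1, 7−1) = C(217, 6) = 135253554156.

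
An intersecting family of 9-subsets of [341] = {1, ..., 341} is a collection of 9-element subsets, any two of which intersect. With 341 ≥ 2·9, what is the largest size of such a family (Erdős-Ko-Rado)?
max |F| = C(340, 8) = 4076425200150810

The Erdős-Ko-Rado theorem states: for n ≥ 2k, an intersecting family of k-subsets of an n-element set has size at most C(n − 1, k − 1), with equality for 'star' families {A ⊆ [n] : |A| = k, i ∈ A} (fix an element i). For n = 341, k = 9: C(340, 8) = 4076425200150810.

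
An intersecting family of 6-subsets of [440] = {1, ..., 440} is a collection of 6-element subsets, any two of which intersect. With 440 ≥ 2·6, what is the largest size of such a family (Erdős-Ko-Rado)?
max |F| = C(439, 5) = 132805043337

Erdős-Ko-Rado (1961): when n ≥ 2k, max |F| = C(n−1, k−1). The bound is attained by the star {A : i ∈ A} for any fixed i ∈ [n]. Here C(440−1, 6−1) = C(439, 5) = 132805043337.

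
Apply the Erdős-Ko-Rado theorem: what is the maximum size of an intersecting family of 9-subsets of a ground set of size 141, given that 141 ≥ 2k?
max |F| = C(140, 8) = 2985733783935

The Erdős-Ko-Rado theorem states: for n ≥ 2k, an intersecting family of k-subsets of an n-element set has size at most C(n − 1, k − 1), with equality for 'star' families {A ⊆ [n] : |A| = k, i ∈ A} (fix an element i). For n = 141, k = 9: C(140, 8) = 2985733783935.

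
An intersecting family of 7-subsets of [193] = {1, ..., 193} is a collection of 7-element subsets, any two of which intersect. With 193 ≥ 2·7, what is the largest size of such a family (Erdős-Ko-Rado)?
max |F| = C(192, 6) = 64300886496

Erdős-Ko-Rado (1961): when n ≥ 2k, max |F| = C(n−1, k−1). The bound is attained by the star {A : i ∈ A} for any fixed i ∈ [n]. Here C(193−1, 7−1) = C(192, 6) = 64300886496.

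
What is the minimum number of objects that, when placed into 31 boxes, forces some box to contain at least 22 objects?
n = (22 − 1)·31 + 1 = 652

By the generalised pigeonhole principle, to guarantee some box contains ≥ r objects we need more than (r − 1) · k objects total. Threshold: n = (r − 1) · k + 1. With r = 22 and k = 31: n = 21 · 31 + 1 = 651 + 1 = 652. For n = 651 = 21 · 31, we can put exactly 21 objects in every box, avoiding 22 in any single one — so 652 is tight.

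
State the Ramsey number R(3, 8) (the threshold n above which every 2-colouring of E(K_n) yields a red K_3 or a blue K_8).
R(3, 8) = 28

Lower bound: an explicit 2-colouring of K_{27} (typically a Paley-type or other structured construction) avoids a red K_3 and a blue K_8, showing R(3, 8) > 27.
Upper bound: the simple Erdős–Szekeres recurrence only gives R(3, 8) ≤ 31; the tight bound R(3, 8) ≤ 28 requires a sharper case analysis (or computer search) of 2-colourings of K_{28}.
Hence R(3, 8) = 28.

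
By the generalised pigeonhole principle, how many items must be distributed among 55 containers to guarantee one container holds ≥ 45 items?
n = (45 − 1)·55 + 1 = 2421

By the generalised pigeonhole principle, to guarantee some box contains ≥ r objects we need more than (r − 1) · k objects total. Threshold: n = (r − 1) · k + 1. With r = 45 and k = 55: n = 44 · 55 + 1 = 2420 + 1 = 2421. For n = 2420 = 44 · 55, we can put exactly 44 objects in every box, avoiding 45 in any single one — so 2421 is tight.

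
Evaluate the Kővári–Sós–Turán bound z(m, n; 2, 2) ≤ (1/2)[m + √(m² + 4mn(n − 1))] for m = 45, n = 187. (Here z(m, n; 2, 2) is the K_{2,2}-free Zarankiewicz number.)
z(45, 187; 2, 2) ≤ (1/2)[45 + √(45² + 4·45·187·186)] = (1/2)[45 + √6262785] = 1273.7778

Kővári–Sós–Turán: let r_1, ..., r_45 be the row sums and z = Σ r_i the total number of 1s. Each pair of columns can share at most one row with both entries 1 (else a 2×2 all-ones block appears), so Σ_i C(r_i, 2) ≤ C(187, 2) = 17391. By convexity Σ_i C(r_i, 2) ≥ 45·C(z/45, 2) = z(z − 45)/(2·45), giving z² − 45z − 45·187·186 ≤ 0 and hence z ≤ (1/2)[45 + √(2025 + 4·1565190)] = (1/2)[45 + √6262785] ≈ (1/2)(45 + 2502.5557) = 1273.7778.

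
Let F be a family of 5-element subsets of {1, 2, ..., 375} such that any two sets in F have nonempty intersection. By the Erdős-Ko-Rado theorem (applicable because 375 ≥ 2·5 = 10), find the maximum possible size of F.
max |F| = C(374, 4) = 802206251

Erdős-Ko-Rado (1961): when n ≥ 2k, max |F| = C(n−1, k−1). The bound is attained by the star {A : i ∈ A} for any fixed i ∈ [n]. Here C(375−1, 5−1) = C(374, 4) = 802206251.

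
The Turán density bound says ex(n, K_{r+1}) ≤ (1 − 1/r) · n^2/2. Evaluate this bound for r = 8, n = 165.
Turán density bound = (7/8) · 165^2/2 = 190575/16 ≈ 11910.9375

Turán's theorem: ex(n, K_{r+1}) is achieved by the complete r-partite Turán graph T(n, r) with parts as balanced as possible, and is at most (1 − 1/r) · n^2/2. For r = 8, n = 165: the density bound is (7/8) · 27225/2 = 190575/16 ≈ 11910.9375. The integer-valued extremum is e(T(165, 8)) = 11910, which is strictly less than the density bound 190575/16 since 8 ∤ 165 (the parts of T(165, 8) cannot all be equal).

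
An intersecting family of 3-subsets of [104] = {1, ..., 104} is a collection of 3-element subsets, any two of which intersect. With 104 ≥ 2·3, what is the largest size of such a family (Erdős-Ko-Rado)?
max |F| = C(103, 2) = 5253

The Erdős-Ko-Rado theorem states: for n ≥ 2k, an intersecting family of k-subsets of an n-element set has size at most C(n − 1, k − 1), with equality for 'star' families {A ⊆ [n] : |A| = k, i ∈ A} (fix an element i). For n = 104, k = 3: C(103, 2) = 5253.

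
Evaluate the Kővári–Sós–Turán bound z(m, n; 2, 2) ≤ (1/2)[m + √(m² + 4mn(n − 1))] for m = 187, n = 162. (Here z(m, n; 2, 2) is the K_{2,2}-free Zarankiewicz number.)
z(187, 162; 2, 2) ≤ (1/2)[187 + √(187² + 4·187·162·161)] = (1/2)[187 + √19544305] = 2303.9471

Kővári–Sós–Turán: let r_1, ..., r_187 be the row sums and z = Σ r_i the total number of 1s. Each pair of columns can share at most one row with both entries 1 (else a 2×2 all-ones block appears), so Σ_i C(r_i, 2) ≤ C(162, 2) = 13041. By convexity Σ_i C(r_i, 2) ≥ 187·C(z/187, 2) = z(z − 187)/(2·187), giving z² − 187z − 187·162·161 ≤ 0 and hence z ≤ (1/2)[187 + √(34969 + 4·4877334)] = (1/2)[187 + √19544305] ≈ (1/2)(187 + 4420.8941) = 2303.9471.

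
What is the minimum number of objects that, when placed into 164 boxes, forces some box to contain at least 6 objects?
n = (6 − 1)·164 + 1 = 821

By the generalised pigeonhole principle, to guarantee some box contains ≥ r objects we need more than (r − 1) · k objects total. Threshold: n = (r − 1) · k + 1. With r = 6 and k = 164: n = 5 · 164 + 1 = 820 + 1 = 821. For n = 820 = 5 · 164, we can put exactly 5 objects in every box, avoiding 6 in any single one — so 821 is tight.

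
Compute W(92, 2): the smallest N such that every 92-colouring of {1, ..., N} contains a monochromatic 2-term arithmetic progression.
W(92, 2) = 92 + 1 = 93

A 2-term AP is any pair of integers, so a monochromatic 2-AP exists iff some colour is used at least twice. With 92 colours, the colouring i ↦ i on {1, ..., 92} uses each colour once, avoiding any monochromatic pair, so W(92, 2) > 92. For {1, ..., 93}, pigeonhole forces two integers of the same colour, which form a monochromatic 2-AP. Hence W(92, 2) = 93.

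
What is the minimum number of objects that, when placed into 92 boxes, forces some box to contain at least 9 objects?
n = (9 − 1)·92 + 1 = 737

By the generalised pigeonhole principle, to guarantee some box contains ≥ r objects we need more than (r − 1) · k objects total. Threshold: n = (r − 1) · k + 1. With r = 9 and k = 92: n = 8 · 92 + 1 = 736 + 1 = 737. For n = 736 = 8 · 92, we can put exactly 8 objects in every box, avoiding 9 in any single one — so 737 is tight.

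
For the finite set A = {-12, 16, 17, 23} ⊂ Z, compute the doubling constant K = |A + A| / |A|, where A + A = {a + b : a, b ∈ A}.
K = |A + A| / |A| = 10/4 = 5/2

Enumerate A + A = {a + b : a, b ∈ A}. With |A| = 4, there are |A|^2 = 16 ordered sum pairs; collecting distinct values, A + A = {-24, 4, 5, 11, 32, 33, 34, 39, 40, 46}, so |A + A| = 10. Thus K = 10/4 = 5/2. For comparison, the minimum possible |A + A| over all 4-element sets is 2·4 − 1 = 7 (so min K = 7/4), attained only by arithmetic progressions.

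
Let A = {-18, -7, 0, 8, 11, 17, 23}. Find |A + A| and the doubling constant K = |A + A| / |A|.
K = |A + A| / |A| = 25/7

Enumerate A + A = {a + b : a, b ∈ A}. With |A| = 7, there are |A|^2 = 49 ordered sum pairs; collecting distinct values, A + A = {-36, -25, -18, -14, -10, -7, -1, 0, 1, 4, 5, 8, 10, 11, 16, 17, 19, 22, 23, 25, 28, 31, 34, 40, 46}, so |A + A| = 25. Thus K = 25/7. For comparison, the minimum possible |A + A| over all 7-element sets is 2·7 − 1 = 13 (so min K = 13/7), attained only by arithmetic progressions.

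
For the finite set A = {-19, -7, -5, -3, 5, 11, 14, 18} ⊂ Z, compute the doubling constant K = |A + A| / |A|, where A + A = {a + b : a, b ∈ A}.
K = |A + A| / |A| = 32/8 = 4

Enumerate A + A = {a + b : a, b ∈ A}. With |A| = 8, there are |A|^2 = 64 ordered sum pairs; collecting distinct values, A + A = {-38, -26, -24, -22, -14, -12, -10, -8, -6, -5, -2, -1, 0, 2, 4, 6, 7, 8, 9, 10, 11, 13, 15, 16, 19, 22, 23, 25, 28, 29, 32, 36}, so |A + A| = 32. Thus K = 32/8 = 4. For comparison, the minimum possible |A + A| over all 8-element sets is 2·8 − 1 = 15 (so min K = 15/8), attained only by arithmetic progressions.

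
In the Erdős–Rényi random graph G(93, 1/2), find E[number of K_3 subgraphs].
E[# K_3] = C(93, 3) · (1/2)^C(3, 2) = 129766 / 2^3 = 64883/4 = 16220.75

For each 3-subset S of vertices (there are C(93, 3) = 129766 such S), let X_S = 1 if S induces a K_3 (all C(3, 2) = 3 edges present). Then P(X_S = 1) = (1/2)^3 = 1/8. By linearity of expectation, E[# K_3] = C(93, 3) · (1/2)^3 = 129766 / 8 = 64883/4 = 16220.75.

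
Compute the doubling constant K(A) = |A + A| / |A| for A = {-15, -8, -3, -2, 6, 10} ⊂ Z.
K = |A + A| / |A| = 20/6 = 10/3

Enumerate A + A = {a + b : a, b ∈ A}. With |A| = 6, there are |A|^2 = 36 ordered sum pairs; collecting distinct values, A + A = {-30, -23, -18, -17, -16, -11, -10, -9, -6, -5, -4, -2, 2, 3, 4, 7, 8, 12, 16, 20}, so |A + A| = 20. Thus K = 20/6 = 10/3. For comparison, the minimum possible |A + A| over all 6-element sets is 2·6 − 1 = 11 (so min K = 11/6), attained only by arithmetic progressions.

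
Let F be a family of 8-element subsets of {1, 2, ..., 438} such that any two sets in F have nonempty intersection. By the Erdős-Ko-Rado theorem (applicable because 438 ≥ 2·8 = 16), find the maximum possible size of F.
max |F| = C(437, 7) = 575393947901352

Erdős-Ko-Rado (1961): when n ≥ 2k, max |F| = C(n−1, k−1). The bound is attained by the star {A : i ∈ A} for any fixed i ∈ [n]. Here C(438−1, 8−1) = C(437, 7) = 575393947901352.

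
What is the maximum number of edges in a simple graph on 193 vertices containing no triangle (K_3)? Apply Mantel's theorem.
ex(193, K_3) = ⌊193^2/4⌋ = 9312

Mantel (1907): a triangle-free graph on n vertices has at most ⌊n^2/4⌋ edges, with equality for the complete bipartite graph K_{⌊n/2⌋, ⌈n/2⌉}. For n = 193: ⌊193^2/4⌋ = ⌊37249/4⌋ = 9312. The extremal graph is K_{96, 97}, which has 96·97 = 9312 edges.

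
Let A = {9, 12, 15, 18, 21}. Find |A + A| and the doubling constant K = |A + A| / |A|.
K = |A + A| / |A| = 9/5

Enumerate A + A = {a + b : a, b ∈ A}. With |A| = 5, there are |A|^2 = 25 ordered sum pairs; collecting distinct values, A + A = {18, 21, 24, 27, 30, 33, 36, 39, 42}, so |A + A| = 9. Thus K = 9/5. Here |A + A| = 2|A| − 1 = 9, the minimum possible — so K = 9/5 is minimal, which holds iff A is an arithmetic progression.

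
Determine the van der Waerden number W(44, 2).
W(44, 2) = 44 + 1 = 45

A 2-term AP is any pair of integers, so a monochromatic 2-AP exists iff some colour is used at least twice. With 44 colours, the colouring i ↦ i on {1, ..., 44} uses each colour once, avoiding any monochromatic pair, so W(44, 2) > 44. For {1, ..., 45}, pigeonhole forces two integers of the same colour, which form a monochromatic 2-AP. Hence W(44, 2) = 45.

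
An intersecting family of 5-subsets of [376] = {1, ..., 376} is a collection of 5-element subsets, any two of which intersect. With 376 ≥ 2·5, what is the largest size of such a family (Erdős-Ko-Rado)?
max |F| = C(375, 4) = 810855375

The Erdős-Ko-Rado theorem states: for n ≥ 2k, an intersecting family of k-subsets of an n-element set has size at most C(n − 1, k − 1), with equality for 'star' families {A ⊆ [n] : |A| = k, i ∈ A} (fix an element i). For n = 376, k = 5: C(375, 4) = 810855375.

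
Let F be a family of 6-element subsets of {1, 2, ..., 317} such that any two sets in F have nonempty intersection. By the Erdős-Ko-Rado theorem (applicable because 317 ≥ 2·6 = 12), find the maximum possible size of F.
max |F| = C(316, 5) = 25435774728

Erdős-Ko-Rado (1961): when n ≥ 2k, max |F| = C(n−1, k−1). The bound is attained by the star {A : i ∈ A} for any fixed i ∈ [n]. Here C(317−1, 6−1) = C(316, 5) = 25435774728.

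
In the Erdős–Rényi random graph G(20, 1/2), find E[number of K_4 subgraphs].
E[# K_4] = C(20, 4) · (1/2)^C(4, 2) = 4845 / 2^6 = 75.703125

For each 4-subset S of vertices (there are C(20, 4) = 4845 such S), let X_S = 1 if S induces a K_4 (all C(4, 2) = 6 edges present). Then P(X_S = 1) = (1/2)^6 = 1/64. By linearity of expectation, E[# K_4] = C(20, 4) · (1/2)^6 = 4845 / 64 = 75.703125.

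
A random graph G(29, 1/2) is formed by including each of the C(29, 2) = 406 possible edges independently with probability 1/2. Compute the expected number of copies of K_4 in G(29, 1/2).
E[# K_4] = C(29, 4) · (1/2)^C(4, 2) = 23751 / 2^6 = 371.109375

For each 4-subset S of vertices (there are C(29, 4) = 23751 such S), let X_S = 1 if S induces a K_4 (all C(4, 2) = 6 edges present). Then P(X_S = 1) = (1/2)^6 = 1/64. By linearity of expectation, E[# K_4] = C(29, 4) · (1/2)^6 = 23751 / 64 = 371.109375.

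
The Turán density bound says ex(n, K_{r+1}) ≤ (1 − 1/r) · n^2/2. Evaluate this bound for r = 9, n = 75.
Turán density bound = (8/9) · 75^2/2 = 2500

Turán's theorem: ex(n, K_{r+1}) is achieved by the complete r-partite Turán graph T(n, r) with parts as balanced as possible, and is at most (1 − 1/r) · n^2/2. For r = 9, n = 75: the density bound is (8/9) · 5625/2 = 2500. The integer-valued extremum is e(T(75, 9)) = 2499, which is strictly less than the density bound 2500 since 9 ∤ 75 (the parts of T(75, 9) cannot all be equal).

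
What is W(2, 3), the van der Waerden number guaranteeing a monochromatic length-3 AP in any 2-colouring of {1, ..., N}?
W(2, 3) = 9

Lower bound: the 2-colouring RRBBRRBB of {1, ..., 8} (R at positions {1, 2, 5, 6}, B at {3, 4, 7, 8}) contains no monochromatic 3-term AP, so W(2, 3) > 8. Upper bound: a case analysis on any 2-colouring of {1, ..., 9} forces such an AP. Hence W(2, 3) = 9.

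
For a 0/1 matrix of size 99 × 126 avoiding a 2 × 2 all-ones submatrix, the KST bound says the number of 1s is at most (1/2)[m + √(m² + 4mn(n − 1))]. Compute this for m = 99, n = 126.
z(99, 126; 2, 2) ≤ (1/2)[99 + √(99² + 4·99·126·125)] = (1/2)[99 + √6246801] = 1299.1801

Kővári–Sós–Turán: let r_1, ..., r_99 be the row sums and z = Σ r_i the total number of 1s. Each pair of columns can share at most one row with both entries 1 (else a 2×2 all-ones block appears), so Σ_i C(r_i, 2) ≤ C(126, 2) = 7875. By convexity Σ_i C(r_i, 2) ≥ 99·C(z/99, 2) = z(z − 99)/(2·99), giving z² − 99z − 99·126·125 ≤ 0 and hence z ≤ (1/2)[99 + √(9801 + 4·1559250)] = (1/2)[99 + √6246801] ≈ (1/2)(99 + 2499.3601) = 1299.1801.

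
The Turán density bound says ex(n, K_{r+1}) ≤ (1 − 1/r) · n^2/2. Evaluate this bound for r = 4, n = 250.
Turán density bound = (3/4) · 250^2/2 = 46875/2 ≈ 23437.5

Turán's theorem: ex(n, K_{r+1}) is achieved by the complete r-partite Turán graph T(n, r) with parts as balanced as possible, and is at most (1 − 1/r) · n^2/2. For r = 4, n = 250: the density bound is (3/4) · 62500/2 = 46875/2 ≈ 23437.5. The integer-valued extremum is e(T(250, 4)) = 23437, which is strictly less than the density bound 46875/2 since 4 ∤ 250 (the parts of T(250, 4) cannot all be equal).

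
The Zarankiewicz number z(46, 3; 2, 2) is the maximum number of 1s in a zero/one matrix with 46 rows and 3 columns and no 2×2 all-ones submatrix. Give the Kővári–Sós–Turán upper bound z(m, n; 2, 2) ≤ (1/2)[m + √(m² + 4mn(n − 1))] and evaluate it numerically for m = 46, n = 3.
z(46, 3; 2, 2) ≤ (1/2)[46 + √(46² + 4·46·3·2)] = (1/2)[46 + √3220] = 51.3725

Kővári–Sós–Turán: let r_1, ..., r_46 be the row sums and z = Σ r_i the total number of 1s. Each pair of columns can share at most one row with both entries 1 (else a 2×2 all-ones block appears), so Σ_i C(r_i, 2) ≤ C(3, 2) = 3. By convexity Σ_i C(r_i, 2) ≥ 46·C(z/46, 2) = z(z − 46)/(2·46), giving z² − 46z − 46·3·2 ≤ 0 and hence z ≤ (1/2)[46 + √(2116 + 4·276)] = (1/2)[46 + √3220] ≈ (1/2)(46 + 56.745) = 51.3725.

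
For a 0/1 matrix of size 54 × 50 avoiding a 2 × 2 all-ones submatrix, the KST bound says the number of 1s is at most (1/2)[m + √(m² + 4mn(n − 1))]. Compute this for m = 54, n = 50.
z(54, 50; 2, 2) ≤ (1/2)[54 + √(54² + 4·54·50·49)] = (1/2)[54 + √532116] = 391.7314

Kővári–Sós–Turán: let r_1, ..., r_54 be the row sums and z = Σ r_i the total number of 1s. Each pair of columns can share at most one row with both entries 1 (else a 2×2 all-ones block appears), so Σ_i C(r_i, 2) ≤ C(50, 2) = 1225. By convexity Σ_i C(r_i, 2) ≥ 54·C(z/54, 2) = z(z − 54)/(2·54), giving z² − 54z − 54·50·49 ≤ 0 and hence z ≤ (1/2)[54 + √(2916 + 4·132300)] = (1/2)[54 + √532116] ≈ (1/2)(54 + 729.4628) = 391.7314.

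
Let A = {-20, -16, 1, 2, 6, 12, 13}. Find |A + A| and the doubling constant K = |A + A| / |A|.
K = |A + A| / |A| = 26/7

Enumerate A + A = {a + b : a, b ∈ A}. With |A| = 7, there are |A|^2 = 49 ordered sum pairs; collecting distinct values, A + A = {-40, -36, -32, -19, -18, -15, -14, -10, -8, -7, -4, -3, 2, 3, 4, 7, 8, 12, 13, 14, 15, 18, 19, 24, 25, 26}, so |A + A| = 26. Thus K = 26/7. For comparison, the minimum possible |A + A| over all 7-element sets is 2·7 − 1 = 13 (so min K = 13/7), attained only by arithmetic progressions.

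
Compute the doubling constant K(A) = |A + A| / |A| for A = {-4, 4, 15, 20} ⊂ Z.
K = |A + A| / |A| = 10/4 = 5/2

Enumerate A + A = {a + b : a, b ∈ A}. With |A| = 4, there are |A|^2 = 16 ordered sum pairs; collecting distinct values, A + A = {-8, 0, 8, 11, 16, 19, 24, 30, 35, 40}, so |A + A| = 10. Thus K = 10/4 = 5/2. For comparison, the minimum possible |A + A| over all 4-element sets is 2·4 − 1 = 7 (so min K = 7/4), attained only by arithmetic progressions.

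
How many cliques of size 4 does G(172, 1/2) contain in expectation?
E[# K_4] = C(172, 4) · (1/2)^C(4, 2) = 35208615 / 2^6 = 550134.609375

For each 4-subset S of vertices (there are C(172, 4) = 35208615 such S), let X_S = 1 if S induces a K_4 (all C(4, 2) = 6 edges present). Then P(X_S = 1) = (1/2)^6 = 1/64. By linearity of expectation, E[# K_4] = C(172, 4) · (1/2)^6 = 35208615 / 64 = 550134.609375.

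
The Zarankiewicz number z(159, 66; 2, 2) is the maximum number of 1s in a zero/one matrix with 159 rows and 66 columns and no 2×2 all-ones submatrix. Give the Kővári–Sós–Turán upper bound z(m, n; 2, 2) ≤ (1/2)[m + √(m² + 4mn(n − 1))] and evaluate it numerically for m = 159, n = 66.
z(159, 66; 2, 2) ≤ (1/2)[159 + √(159² + 4·159·66·65)] = (1/2)[159 + √2753721] = 909.217

Kővári–Sós–Turán: let r_1, ..., r_159 be the row sums and z = Σ r_i the total number of 1s. Each pair of columns can share at most one row with both entries 1 (else a 2×2 all-ones block appears), so Σ_i C(r_i, 2) ≤ C(66, 2) = 2145. By convexity Σ_i C(r_i, 2) ≥ 159·C(z/159, 2) = z(z − 159)/(2·159), giving z² − 159z − 159·66·65 ≤ 0 and hence z ≤ (1/2)[159 + √(25281 + 4·682110)] = (1/2)[159 + √2753721] ≈ (1/2)(159 + 1659.4339) = 909.217.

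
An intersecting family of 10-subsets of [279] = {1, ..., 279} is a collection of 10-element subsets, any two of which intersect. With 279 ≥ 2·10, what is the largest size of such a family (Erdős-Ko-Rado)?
max |F| = C(278, 9) = 23978304827805900

Erdős-Ko-Rado (1961): when n ≥ 2k, max |F| = C(n−1, k−1). The bound is attained by the star {A : i ∈ A} for any fixed i ∈ [n]. Here C(279−1, 10−1) = C(278, 9) = 23978304827805900.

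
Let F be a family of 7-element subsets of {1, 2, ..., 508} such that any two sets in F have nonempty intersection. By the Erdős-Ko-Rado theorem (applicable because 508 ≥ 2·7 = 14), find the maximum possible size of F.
max |F| = C(507, 6) = 22899162368082

Erdős-Ko-Rado (1961): when n ≥ 2k, max |F| = C(n−1, k−1). The bound is attained by the star {A : i ∈ A} for any fixed i ∈ [n]. Here C(508−1, 7−1) = C(507, 6) = 22899162368082.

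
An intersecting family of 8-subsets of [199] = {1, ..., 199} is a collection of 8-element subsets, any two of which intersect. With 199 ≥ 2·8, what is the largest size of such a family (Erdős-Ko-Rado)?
max |F| = C(198, 7) = 2126433621312

Erdős-Ko-Rado (1961): when n ≥ 2k, max |F| = C(n−1, k−1). The bound is attained by the star {A : i ∈ A} for any fixed i ∈ [n]. Here C(199−1, 8−1) = C(198, 7) = 2126433621312.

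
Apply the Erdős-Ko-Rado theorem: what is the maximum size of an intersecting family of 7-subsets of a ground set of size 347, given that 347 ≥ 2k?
max |F| = C(346, 6) = 2281370098854

Erdős-Ko-Rado (1961): when n ≥ 2k, max |F| = C(n−1, k−1). The bound is attained by the star {A : i ∈ A} for any fixed i ∈ [n]. Here C(347−1, 7−1) = C(346, 6) = 2281370098854.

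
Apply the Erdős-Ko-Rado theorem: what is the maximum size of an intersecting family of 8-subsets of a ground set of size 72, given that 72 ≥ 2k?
max |F| = C(71, 7) = 1329890705

The Erdős-Ko-Rado theorem states: for n ≥ 2k, an intersecting family of k-subsets of an n-element set has size at most C(n − 1, k − 1), with equality for 'star' families {A ⊆ [n] : |A| = k, i ∈ A} (fix an element i). For n = 72, k = 8: C(71, 7) = 1329890705.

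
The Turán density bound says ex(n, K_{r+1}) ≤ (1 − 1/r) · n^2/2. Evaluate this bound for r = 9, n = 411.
Turán density bound = (8/9) · 411^2/2 = 75076

Turán's theorem: ex(n, K_{r+1}) is achieved by the complete r-partite Turán graph T(n, r) with parts as balanced as possible, and is at most (1 − 1/r) · n^2/2. For r = 9, n = 411: the density bound is (8/9) · 168921/2 = 75076. The integer-valued extremum is e(T(411, 9)) = 75075, which is strictly less than the density bound 75076 since 9 ∤ 411 (the parts of T(411, 9) cannot all be equal).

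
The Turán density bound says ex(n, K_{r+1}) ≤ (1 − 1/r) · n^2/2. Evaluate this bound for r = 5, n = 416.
Turán density bound = (4/5) · 416^2/2 = 346112/5 ≈ 69222.4

Turán's theorem: ex(n, K_{r+1}) is achieved by the complete r-partite Turán graph T(n, r) with parts as balanced as possible, and is at most (1 − 1/r) · n^2/2. For r = 5, n = 416: the density bound is (4/5) · 173056/2 = 346112/5 ≈ 69222.4. The integer-valued extremum is e(T(416, 5)) = 69222, which is strictly less than the density bound 346112/5 since 5 ∤ 416 (the parts of T(416, 5) cannot all be equal).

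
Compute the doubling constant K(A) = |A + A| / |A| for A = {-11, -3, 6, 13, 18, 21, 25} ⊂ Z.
K = |A + A| / |A| = 26/7

Enumerate A + A = {a + b : a, b ∈ A}. With |A| = 7, there are |A|^2 = 49 ordered sum pairs; collecting distinct values, A + A = {-22, -14, -6, -5, 2, 3, 7, 10, 12, 14, 15, 18, 19, 22, 24, 26, 27, 31, 34, 36, 38, 39, 42, 43, 46, 50}, so |A + A| = 26. Thus K = 26/7. For comparison, the minimum possible |A + A| over all 7-element sets is 2·7 − 1 = 13 (so min K = 13/7), attained only by arithmetic progressions.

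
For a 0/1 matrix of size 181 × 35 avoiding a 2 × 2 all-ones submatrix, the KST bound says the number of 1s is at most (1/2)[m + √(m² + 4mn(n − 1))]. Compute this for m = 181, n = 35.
z(181, 35; 2, 2) ≤ (1/2)[181 + √(181² + 4·181·35·34)] = (1/2)[181 + √894321] = 563.3427

Kővári–Sós–Turán: let r_1, ..., r_181 be the row sums and z = Σ r_i the total number of 1s. Each pair of columns can share at most one row with both entries 1 (else a 2×2 all-ones block appears), so Σ_i C(r_i, 2) ≤ C(35, 2) = 595. By convexity Σ_i C(r_i, 2) ≥ 181·C(z/181, 2) = z(z − 181)/(2·181), giving z² − 181z − 181·35·34 ≤ 0 and hence z ≤ (1/2)[181 + √(32761 + 4·215390)] = (1/2)[181 + √894321] ≈ (1/2)(181 + 945.6855) = 563.3427.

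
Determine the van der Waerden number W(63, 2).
W(63, 2) = 63 + 1 = 64

A 2-term AP is any pair of integers, so a monochromatic 2-AP exists iff some colour is used at least twice. With 63 colours, the colouring i ↦ i on {1, ..., 63} uses each colour once, avoiding any monochromatic pair, so W(63, 2) > 63. For {1, ..., 64}, pigeonhole forces two integers of the same colour, which form a monochromatic 2-AP. Hence W(63, 2) = 64.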